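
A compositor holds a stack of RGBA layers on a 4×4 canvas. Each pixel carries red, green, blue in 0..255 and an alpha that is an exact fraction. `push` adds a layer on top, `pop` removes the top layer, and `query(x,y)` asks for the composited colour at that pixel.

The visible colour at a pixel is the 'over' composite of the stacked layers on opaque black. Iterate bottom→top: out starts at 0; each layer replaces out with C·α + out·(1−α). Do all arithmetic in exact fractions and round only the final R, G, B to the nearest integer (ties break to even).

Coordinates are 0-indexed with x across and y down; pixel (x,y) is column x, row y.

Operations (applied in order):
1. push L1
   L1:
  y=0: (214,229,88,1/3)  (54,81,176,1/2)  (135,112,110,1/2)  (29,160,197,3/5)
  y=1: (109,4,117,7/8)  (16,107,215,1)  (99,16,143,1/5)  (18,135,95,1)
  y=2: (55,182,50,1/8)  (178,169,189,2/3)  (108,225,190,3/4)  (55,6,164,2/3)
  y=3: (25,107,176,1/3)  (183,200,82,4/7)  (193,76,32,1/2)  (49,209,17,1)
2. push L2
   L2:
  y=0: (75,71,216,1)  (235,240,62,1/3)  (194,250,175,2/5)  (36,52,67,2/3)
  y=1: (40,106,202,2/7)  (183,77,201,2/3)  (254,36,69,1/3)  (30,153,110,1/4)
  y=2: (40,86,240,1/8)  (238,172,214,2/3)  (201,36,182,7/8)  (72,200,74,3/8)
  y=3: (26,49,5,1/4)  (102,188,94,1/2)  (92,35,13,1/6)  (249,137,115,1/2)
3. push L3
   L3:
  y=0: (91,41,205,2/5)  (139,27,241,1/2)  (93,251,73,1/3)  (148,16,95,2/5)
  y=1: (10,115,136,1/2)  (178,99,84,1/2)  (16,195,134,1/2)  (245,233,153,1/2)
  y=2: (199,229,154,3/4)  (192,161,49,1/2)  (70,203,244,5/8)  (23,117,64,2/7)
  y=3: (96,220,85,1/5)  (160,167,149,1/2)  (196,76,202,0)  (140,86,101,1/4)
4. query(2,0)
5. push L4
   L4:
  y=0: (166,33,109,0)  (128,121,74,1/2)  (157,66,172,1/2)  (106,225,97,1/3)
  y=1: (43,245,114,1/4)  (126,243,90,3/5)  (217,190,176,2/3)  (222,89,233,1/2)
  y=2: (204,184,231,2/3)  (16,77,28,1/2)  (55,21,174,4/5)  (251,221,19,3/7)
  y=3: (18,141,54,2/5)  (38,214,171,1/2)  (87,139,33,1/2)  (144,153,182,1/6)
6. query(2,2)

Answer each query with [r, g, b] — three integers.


at x=2,y=0 over L1,L2,L3:
+L1 (α=1/2) → [135/2, 56, 55]
+L2 (α=2/5) → [1181/10, 668/5, 103]
+L3 (α=1/3) → [1646/15, 2591/15, 93]
→ [110, 173, 93]

query (2,2) [L1,L2,L3,L4] — begin 0,0,0
L1 α=3/4: [81, 675/4, 285/2]
L2 α=7/8: [186, 1683/32, 2833/16]
L3 α=5/8: [227/2, 37529/256, 28019/128]
L4 α=4/5: [667/10, 59033/1280, 117107/640]
rounded: [67, 46, 183]


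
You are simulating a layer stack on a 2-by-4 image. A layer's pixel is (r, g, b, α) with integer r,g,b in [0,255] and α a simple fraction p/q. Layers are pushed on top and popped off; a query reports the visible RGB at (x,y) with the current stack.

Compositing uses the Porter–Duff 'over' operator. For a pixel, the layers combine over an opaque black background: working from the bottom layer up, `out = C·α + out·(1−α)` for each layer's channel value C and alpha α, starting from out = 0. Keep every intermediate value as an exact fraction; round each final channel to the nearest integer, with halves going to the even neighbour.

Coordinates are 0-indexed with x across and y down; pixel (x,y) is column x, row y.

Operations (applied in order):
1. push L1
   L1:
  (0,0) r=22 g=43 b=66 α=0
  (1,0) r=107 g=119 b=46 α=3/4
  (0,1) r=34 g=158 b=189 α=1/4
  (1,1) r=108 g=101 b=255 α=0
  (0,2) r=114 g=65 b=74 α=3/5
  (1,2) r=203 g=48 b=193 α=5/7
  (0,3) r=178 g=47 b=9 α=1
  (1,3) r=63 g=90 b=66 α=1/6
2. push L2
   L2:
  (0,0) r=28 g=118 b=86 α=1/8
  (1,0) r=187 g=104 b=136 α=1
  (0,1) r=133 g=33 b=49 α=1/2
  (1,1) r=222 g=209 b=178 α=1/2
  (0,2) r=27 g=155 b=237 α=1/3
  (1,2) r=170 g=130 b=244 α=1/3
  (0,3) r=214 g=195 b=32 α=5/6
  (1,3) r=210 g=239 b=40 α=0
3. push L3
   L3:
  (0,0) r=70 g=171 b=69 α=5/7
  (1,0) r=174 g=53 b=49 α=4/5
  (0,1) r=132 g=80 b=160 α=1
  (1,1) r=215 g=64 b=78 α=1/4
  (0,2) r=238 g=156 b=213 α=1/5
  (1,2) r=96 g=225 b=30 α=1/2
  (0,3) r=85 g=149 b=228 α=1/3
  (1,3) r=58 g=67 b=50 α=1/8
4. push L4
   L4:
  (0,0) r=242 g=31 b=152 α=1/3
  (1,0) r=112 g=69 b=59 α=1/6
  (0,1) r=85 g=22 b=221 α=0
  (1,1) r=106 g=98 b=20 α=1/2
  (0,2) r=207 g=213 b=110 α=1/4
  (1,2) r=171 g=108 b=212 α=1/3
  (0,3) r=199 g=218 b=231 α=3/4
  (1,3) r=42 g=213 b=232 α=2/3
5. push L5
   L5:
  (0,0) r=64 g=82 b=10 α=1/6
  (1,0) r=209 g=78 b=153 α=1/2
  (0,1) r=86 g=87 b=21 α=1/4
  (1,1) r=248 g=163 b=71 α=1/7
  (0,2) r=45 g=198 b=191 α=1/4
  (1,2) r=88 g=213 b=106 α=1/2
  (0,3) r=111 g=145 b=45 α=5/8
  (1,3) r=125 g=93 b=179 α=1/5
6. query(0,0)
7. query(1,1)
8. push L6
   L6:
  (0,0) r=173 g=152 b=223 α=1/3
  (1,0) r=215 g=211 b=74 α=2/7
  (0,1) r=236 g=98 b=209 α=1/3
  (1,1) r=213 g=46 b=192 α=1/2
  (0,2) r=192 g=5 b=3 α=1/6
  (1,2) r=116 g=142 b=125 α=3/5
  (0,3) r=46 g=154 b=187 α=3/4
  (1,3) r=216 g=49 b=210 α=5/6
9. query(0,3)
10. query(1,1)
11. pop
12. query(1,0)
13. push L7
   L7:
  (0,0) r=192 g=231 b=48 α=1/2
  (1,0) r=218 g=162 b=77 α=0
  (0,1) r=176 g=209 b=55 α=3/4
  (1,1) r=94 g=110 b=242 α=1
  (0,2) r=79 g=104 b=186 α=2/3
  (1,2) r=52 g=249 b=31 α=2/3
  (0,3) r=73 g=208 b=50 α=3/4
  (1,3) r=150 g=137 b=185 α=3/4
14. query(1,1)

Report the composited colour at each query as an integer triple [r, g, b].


(0,0) stack=L1,L2,L3,L4,L5; from [0,0,0]:
+L1 (α=0) → [0, 0, 0]
+L2 (α=1/8) → [7/2, 59/4, 43/4]
+L3 (α=5/7) → [51, 1769/14, 733/14]
+L4 (α=1/3) → [344/3, 662/7, 599/7]
+L5 (α=1/6) → [956/9, 1942/21, 3065/42]
= [106, 92, 73]

(1,1) stack=L1,L2,L3,L4,L5; from [0,0,0]:
L1 α=0: [0, 0, 0]
L2 α=1/2: [111, 209/2, 89]
L3 α=1/4: [137, 755/8, 345/4]
L4 α=1/2: [243/2, 1539/16, 425/8]
L5 α=1/7: [977/7, 5921/56, 1559/28]
→ [140, 106, 56]

query (0,3) [L1,L2,L3,L4,L5,L6] — begin 0,0,0
+L1 (α=1) → [178, 47, 9]
+L2 (α=5/6) → [208, 511/3, 169/6]
+L3 (α=1/3) → [167, 1469/9, 853/9]
+L4 (α=3/4) → [191, 7355/36, 3545/18]
+L5 (α=5/8) → [141, 16055/96, 4895/48]
+L6 (α=3/4) → [279/4, 60407/384, 31823/192]
rounded: [70, 157, 166]

query (1,1) [L1,L2,L3,L4,L5,L6] — begin 0,0,0
+L1 (α=0) → [0, 0, 0]
+L2 (α=1/2) → [111, 209/2, 89]
+L3 (α=1/4) → [137, 755/8, 345/4]
+L4 (α=1/2) → [243/2, 1539/16, 425/8]
+L5 (α=1/7) → [977/7, 5921/56, 1559/28]
+L6 (α=1/2) → [1234/7, 8497/112, 6935/56]
rounded: [176, 76, 124]

query (1,0) [L1,L2,L3,L4,L5] — begin 0,0,0
L1 α=3/4: [321/4, 357/4, 69/2]
L2 α=1: [187, 104, 136]
L3 α=4/5: [883/5, 316/5, 332/5]
L4 α=1/6: [995/6, 385/6, 391/6]
L5 α=1/2: [2249/12, 853/12, 1309/12]
= [187, 71, 109]

query (1,1) [L1,L2,L3,L4,L5,L7] — begin 0,0,0
L1 α=0: [0, 0, 0]
L2 α=1/2: [111, 209/2, 89]
L3 α=1/4: [137, 755/8, 345/4]
L4 α=1/2: [243/2, 1539/16, 425/8]
L5 α=1/7: [977/7, 5921/56, 1559/28]
L7 α=1: [94, 110, 242]
→ [94, 110, 242]


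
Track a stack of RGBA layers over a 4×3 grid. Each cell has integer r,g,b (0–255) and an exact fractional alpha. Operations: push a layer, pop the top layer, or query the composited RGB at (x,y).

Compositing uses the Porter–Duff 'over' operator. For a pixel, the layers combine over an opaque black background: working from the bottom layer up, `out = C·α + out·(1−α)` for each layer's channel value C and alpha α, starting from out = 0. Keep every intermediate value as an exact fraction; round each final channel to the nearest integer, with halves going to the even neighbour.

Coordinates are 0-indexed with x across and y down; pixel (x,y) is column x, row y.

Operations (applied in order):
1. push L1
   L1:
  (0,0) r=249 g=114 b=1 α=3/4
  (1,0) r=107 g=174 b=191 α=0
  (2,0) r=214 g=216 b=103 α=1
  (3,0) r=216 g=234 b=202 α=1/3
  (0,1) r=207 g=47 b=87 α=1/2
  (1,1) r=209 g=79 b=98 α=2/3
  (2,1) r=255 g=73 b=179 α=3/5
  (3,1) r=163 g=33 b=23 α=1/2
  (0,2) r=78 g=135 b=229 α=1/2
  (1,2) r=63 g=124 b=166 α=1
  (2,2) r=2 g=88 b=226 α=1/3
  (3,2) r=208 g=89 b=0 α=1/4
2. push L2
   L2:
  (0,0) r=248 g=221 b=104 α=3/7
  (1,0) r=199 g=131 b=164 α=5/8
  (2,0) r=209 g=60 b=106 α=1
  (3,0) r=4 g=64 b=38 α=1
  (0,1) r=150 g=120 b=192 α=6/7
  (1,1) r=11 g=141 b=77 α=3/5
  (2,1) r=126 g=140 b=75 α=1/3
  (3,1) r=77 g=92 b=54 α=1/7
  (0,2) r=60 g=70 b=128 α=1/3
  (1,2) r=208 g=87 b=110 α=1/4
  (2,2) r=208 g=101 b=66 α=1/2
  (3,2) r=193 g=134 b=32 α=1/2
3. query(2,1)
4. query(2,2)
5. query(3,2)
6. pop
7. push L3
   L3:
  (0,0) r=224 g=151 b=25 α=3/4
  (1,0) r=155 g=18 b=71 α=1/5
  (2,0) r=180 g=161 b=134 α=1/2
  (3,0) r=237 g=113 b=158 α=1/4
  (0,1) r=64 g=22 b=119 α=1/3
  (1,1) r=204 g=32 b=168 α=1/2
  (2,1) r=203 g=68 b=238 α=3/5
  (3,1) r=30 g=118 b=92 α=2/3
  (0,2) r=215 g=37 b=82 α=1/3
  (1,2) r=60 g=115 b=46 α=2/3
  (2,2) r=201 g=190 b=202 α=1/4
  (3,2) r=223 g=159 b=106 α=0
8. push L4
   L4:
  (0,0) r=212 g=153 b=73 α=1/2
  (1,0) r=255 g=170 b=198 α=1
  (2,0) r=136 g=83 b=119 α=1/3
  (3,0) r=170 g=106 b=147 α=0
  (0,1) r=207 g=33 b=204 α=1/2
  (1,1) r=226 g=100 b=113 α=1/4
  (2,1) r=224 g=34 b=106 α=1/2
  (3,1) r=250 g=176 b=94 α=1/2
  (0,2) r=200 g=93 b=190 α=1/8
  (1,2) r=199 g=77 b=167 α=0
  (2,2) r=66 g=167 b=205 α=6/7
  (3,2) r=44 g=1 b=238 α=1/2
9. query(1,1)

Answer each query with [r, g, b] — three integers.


query (2,1) [L1,L2] — begin 0,0,0
L1 α=3/5: [153, 219/5, 537/5]
L2 α=1/3: [144, 1138/15, 483/5]
rounded: [144, 76, 97]

query (2,2) [L1,L2] — begin 0,0,0
L1 α=1/3: [2/3, 88/3, 226/3]
L2 α=1/2: [313/3, 391/6, 212/3]
→ [104, 65, 71]

(3,2) stack=L1,L2; from [0,0,0]:
after L1 α=1/4: [52, 89/4, 0]
after L2 α=1/2: [245/2, 625/8, 16]
rounded: [122, 78, 16]

query (1,1) [L1,L3,L4] — begin 0,0,0
after L1 α=2/3: [418/3, 158/3, 196/3]
after L3 α=1/2: [515/3, 127/3, 350/3]
after L4 α=1/4: [741/4, 227/4, 463/4]
→ [185, 57, 116]


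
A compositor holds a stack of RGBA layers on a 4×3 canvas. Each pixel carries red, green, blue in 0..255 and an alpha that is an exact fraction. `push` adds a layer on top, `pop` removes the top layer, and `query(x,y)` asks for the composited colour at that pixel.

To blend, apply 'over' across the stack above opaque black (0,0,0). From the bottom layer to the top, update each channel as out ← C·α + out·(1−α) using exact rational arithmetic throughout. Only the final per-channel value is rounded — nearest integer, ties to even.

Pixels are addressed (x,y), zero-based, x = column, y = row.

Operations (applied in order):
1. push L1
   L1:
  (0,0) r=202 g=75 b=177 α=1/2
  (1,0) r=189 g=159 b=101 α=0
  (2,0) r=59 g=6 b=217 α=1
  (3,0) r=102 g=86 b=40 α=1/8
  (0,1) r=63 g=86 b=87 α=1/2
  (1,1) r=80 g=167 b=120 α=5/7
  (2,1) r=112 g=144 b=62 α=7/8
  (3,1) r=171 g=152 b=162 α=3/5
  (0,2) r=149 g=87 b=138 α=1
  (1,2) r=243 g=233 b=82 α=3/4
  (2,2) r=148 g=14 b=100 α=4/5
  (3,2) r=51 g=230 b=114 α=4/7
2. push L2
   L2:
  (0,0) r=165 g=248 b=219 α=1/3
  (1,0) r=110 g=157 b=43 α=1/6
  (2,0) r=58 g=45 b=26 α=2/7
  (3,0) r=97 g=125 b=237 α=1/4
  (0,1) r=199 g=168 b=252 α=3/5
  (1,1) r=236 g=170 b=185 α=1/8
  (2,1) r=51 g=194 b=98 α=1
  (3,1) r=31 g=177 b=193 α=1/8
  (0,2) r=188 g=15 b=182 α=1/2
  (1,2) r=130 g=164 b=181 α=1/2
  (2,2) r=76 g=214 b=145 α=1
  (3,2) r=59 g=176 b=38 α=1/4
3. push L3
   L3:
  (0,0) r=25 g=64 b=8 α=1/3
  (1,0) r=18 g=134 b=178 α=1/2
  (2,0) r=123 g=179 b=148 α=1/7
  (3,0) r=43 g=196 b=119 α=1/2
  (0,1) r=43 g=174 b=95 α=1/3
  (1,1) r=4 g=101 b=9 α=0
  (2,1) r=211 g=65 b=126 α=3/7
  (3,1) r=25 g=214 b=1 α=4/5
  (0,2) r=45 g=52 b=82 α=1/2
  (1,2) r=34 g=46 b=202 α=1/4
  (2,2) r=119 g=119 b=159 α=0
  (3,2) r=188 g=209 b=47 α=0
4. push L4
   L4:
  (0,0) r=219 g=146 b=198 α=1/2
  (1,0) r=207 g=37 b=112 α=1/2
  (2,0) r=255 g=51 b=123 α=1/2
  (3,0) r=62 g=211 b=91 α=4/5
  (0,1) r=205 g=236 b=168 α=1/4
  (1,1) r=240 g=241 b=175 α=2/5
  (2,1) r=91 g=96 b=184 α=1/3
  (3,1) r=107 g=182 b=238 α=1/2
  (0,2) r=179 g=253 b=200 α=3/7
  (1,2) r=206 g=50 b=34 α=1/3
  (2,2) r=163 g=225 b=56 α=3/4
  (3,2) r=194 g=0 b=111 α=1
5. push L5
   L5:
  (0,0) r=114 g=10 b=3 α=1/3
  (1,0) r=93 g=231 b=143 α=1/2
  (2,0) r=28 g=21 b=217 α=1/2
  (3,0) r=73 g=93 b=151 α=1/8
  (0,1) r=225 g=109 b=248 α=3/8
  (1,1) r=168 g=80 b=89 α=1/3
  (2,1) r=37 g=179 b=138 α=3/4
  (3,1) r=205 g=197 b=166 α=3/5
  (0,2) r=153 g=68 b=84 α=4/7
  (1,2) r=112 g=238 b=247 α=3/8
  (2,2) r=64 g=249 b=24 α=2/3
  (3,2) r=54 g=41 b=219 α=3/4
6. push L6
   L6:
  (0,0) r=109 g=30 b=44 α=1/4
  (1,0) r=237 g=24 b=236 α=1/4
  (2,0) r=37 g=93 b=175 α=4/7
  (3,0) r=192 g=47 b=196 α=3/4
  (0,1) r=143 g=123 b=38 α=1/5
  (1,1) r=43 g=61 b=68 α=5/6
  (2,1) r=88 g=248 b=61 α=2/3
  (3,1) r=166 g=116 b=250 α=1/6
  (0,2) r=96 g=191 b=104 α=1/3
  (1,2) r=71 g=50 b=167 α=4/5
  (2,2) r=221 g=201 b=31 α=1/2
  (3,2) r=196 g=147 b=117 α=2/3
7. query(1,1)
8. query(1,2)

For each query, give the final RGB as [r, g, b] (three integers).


at x=1,y=1 over L1,L2,L3,L4,L5,L6:
+L1 (α=5/7) → [400/7, 835/7, 600/7]
+L2 (α=1/8) → [159/2, 1005/8, 785/8]
+L3 (α=0) → [159/2, 1005/8, 785/8]
+L4 (α=2/5) → [1437/10, 6871/40, 1031/8]
+L5 (α=1/3) → [759/5, 8471/60, 1387/12]
+L6 (α=5/6) → [917/15, 26771/360, 5467/72]
→ [61, 74, 76]

query (1,2) [L1,L2,L3,L4,L5,L6] — begin 0,0,0
L1 α=3/4: [729/4, 699/4, 123/2]
L2 α=1/2: [1249/8, 1355/8, 485/4]
L3 α=1/4: [4019/32, 4433/32, 2263/16]
L4 α=1/3: [7315/48, 5233/48, 845/8]
L5 α=3/8: [52703/384, 60437/384, 10153/64]
L6 α=4/5: [161759/1920, 137237/1920, 10581/64]
→ [84, 71, 165]


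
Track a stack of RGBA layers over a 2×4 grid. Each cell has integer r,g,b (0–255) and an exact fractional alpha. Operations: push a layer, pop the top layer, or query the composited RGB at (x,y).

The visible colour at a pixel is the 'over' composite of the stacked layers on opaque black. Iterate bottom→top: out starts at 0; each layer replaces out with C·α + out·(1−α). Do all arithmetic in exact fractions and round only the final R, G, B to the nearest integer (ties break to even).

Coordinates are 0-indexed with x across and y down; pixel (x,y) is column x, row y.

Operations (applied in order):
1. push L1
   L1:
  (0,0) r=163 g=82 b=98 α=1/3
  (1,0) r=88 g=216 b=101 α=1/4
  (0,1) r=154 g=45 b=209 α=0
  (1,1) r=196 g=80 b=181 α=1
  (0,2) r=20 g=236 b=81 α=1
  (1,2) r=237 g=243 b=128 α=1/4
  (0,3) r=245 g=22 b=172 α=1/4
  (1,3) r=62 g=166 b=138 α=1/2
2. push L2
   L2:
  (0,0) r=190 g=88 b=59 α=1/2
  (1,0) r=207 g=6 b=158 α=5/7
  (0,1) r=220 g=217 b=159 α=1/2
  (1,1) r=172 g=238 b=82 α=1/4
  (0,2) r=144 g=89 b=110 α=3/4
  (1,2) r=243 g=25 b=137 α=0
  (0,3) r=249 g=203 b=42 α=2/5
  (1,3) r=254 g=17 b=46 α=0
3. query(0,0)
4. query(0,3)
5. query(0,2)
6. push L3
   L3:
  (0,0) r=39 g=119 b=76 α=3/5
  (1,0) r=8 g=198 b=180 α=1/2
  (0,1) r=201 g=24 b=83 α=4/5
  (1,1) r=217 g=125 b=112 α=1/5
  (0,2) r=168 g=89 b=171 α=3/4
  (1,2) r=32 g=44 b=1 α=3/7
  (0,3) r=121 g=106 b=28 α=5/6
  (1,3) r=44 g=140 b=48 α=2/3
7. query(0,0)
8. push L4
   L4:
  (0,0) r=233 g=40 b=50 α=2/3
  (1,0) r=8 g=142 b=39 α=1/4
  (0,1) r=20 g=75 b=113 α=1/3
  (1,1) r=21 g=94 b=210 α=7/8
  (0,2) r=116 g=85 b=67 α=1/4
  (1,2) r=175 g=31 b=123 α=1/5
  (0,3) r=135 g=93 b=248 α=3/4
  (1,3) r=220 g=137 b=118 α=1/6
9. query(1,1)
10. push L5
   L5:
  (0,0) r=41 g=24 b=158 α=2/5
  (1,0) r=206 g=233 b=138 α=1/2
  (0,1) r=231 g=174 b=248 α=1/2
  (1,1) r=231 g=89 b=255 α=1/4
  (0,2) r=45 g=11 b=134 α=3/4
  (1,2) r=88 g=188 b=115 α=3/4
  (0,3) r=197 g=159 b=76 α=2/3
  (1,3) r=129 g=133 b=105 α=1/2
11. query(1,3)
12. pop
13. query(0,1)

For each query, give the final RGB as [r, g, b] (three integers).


at x=0,y=0 over L1,L2:
L1 α=1/3: [163/3, 82/3, 98/3]
L2 α=1/2: [733/6, 173/3, 275/6]
= [122, 58, 46]

at x=0,y=3 over L1,L2:
+L1 (α=1/4) → [245/4, 11/2, 43]
+L2 (α=2/5) → [2727/20, 169/2, 213/5]
= [136, 84, 43]

at x=0,y=2 over L1,L2:
L1 α=1: [20, 236, 81]
L2 α=3/4: [113, 503/4, 411/4]
= [113, 126, 103]

at x=0,y=0 over L1,L2,L3:
L1 α=1/3: [163/3, 82/3, 98/3]
L2 α=1/2: [733/6, 173/3, 275/6]
L3 α=3/5: [1084/15, 1417/15, 959/15]
= [72, 94, 64]

(1,1) stack=L1,L2,L3,L4; from [0,0,0]:
L1 α=1: [196, 80, 181]
L2 α=1/4: [190, 239/2, 625/4]
L3 α=1/5: [977/5, 603/5, 737/5]
L4 α=7/8: [214/5, 3893/40, 8087/40]
rounded: [43, 97, 202]

at x=1,y=3 over L1,L2,L3,L4,L5:
after L1 α=1/2: [31, 83, 69]
after L2 α=0: [31, 83, 69]
after L3 α=2/3: [119/3, 121, 55]
after L4 α=1/6: [1255/18, 371/3, 131/2]
after L5 α=1/2: [3577/36, 385/3, 341/4]
rounded: [99, 128, 85]

query (0,1) [L1,L2,L3,L4] — begin 0,0,0
+L1 (α=0) → [0, 0, 0]
+L2 (α=1/2) → [110, 217/2, 159/2]
+L3 (α=4/5) → [914/5, 409/10, 823/10]
+L4 (α=1/3) → [1928/15, 784/15, 1388/15]
= [129, 52, 93]


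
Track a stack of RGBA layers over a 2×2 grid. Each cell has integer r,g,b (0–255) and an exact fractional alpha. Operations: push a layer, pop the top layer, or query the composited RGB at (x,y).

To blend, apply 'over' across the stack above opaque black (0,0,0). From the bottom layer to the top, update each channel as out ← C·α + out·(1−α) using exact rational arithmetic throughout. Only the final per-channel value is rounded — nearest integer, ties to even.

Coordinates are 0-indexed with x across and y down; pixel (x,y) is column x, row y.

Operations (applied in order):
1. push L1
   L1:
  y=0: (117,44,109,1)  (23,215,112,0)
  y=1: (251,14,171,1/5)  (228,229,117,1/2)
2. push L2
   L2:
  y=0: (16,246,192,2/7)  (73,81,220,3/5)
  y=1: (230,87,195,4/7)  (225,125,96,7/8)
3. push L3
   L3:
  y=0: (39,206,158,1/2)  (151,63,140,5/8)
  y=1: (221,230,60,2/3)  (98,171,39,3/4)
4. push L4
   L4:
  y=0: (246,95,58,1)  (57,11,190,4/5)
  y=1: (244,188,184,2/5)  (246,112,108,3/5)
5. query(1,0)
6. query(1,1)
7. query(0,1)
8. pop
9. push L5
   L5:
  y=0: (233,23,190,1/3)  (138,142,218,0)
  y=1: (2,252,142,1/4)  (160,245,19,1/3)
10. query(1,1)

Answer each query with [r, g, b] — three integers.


(1,0) stack=L1,L2,L3,L4; from [0,0,0]:
L1 α=0: [0, 0, 0]
L2 α=3/5: [219/5, 243/5, 132]
L3 α=5/8: [554/5, 288/5, 137]
L4 α=4/5: [1694/25, 508/25, 897/5]
rounded: [68, 20, 179]

at x=1,y=1 over L1,L2,L3,L4:
+L1 (α=1/2) → [114, 229/2, 117/2]
+L2 (α=7/8) → [1689/8, 1979/16, 1461/16]
+L3 (α=3/4) → [4041/32, 10187/64, 3333/64]
+L4 (α=3/5) → [15849/80, 20939/160, 13701/160]
rounded: [198, 131, 86]

query (0,1) [L1,L2,L3,L4] — begin 0,0,0
+L1 (α=1/5) → [251/5, 14/5, 171/5]
+L2 (α=4/7) → [5353/35, 1782/35, 4413/35]
+L3 (α=2/3) → [6941/35, 17882/105, 2871/35]
+L4 (α=2/5) → [37903/175, 31042/175, 21493/175]
rounded: [217, 177, 123]

query (1,1) [L1,L2,L3,L5] — begin 0,0,0
+L1 (α=1/2) → [114, 229/2, 117/2]
+L2 (α=7/8) → [1689/8, 1979/16, 1461/16]
+L3 (α=3/4) → [4041/32, 10187/64, 3333/64]
+L5 (α=1/3) → [6601/48, 6009/32, 3941/96]
= [138, 188, 41]


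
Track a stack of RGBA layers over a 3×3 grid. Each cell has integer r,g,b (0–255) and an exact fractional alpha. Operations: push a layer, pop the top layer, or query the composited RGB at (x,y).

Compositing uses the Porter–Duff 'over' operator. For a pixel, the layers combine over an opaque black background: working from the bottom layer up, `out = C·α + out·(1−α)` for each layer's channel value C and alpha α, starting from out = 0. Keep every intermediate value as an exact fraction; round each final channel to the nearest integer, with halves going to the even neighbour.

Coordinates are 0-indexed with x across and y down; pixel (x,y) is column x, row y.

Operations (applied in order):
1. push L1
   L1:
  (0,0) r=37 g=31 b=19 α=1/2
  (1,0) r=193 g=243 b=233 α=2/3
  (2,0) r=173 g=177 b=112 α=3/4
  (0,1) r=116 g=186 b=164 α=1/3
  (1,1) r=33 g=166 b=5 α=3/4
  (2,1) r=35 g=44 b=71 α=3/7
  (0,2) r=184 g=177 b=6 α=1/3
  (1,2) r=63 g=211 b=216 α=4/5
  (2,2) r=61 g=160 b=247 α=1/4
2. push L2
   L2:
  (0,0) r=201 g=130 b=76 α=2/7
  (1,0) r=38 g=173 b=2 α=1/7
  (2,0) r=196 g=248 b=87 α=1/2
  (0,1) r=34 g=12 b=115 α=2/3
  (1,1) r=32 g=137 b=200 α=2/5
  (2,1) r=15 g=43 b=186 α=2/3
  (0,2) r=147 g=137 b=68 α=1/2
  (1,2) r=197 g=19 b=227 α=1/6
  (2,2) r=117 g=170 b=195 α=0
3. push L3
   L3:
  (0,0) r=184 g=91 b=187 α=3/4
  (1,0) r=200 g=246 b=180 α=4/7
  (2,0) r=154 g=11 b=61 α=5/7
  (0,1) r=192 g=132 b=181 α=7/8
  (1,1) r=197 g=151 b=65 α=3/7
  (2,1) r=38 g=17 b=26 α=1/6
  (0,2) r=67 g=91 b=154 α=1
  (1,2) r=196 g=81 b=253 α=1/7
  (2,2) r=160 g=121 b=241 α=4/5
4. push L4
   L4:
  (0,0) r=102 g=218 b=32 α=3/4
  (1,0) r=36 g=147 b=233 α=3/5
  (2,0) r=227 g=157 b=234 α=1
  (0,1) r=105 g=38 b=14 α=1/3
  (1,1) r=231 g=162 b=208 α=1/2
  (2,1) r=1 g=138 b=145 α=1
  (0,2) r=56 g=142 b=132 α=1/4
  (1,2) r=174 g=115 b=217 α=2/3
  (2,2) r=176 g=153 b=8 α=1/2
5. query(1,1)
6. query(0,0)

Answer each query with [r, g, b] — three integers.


query (1,1) [L1,L2,L3,L4] — begin 0,0,0
+L1 (α=3/4) → [99/4, 249/2, 15/4]
+L2 (α=2/5) → [553/20, 259/2, 329/4]
+L3 (α=3/7) → [3508/35, 971/7, 524/7]
+L4 (α=1/2) → [11593/70, 2105/14, 990/7]
→ [166, 150, 141]

(0,0) stack=L1,L2,L3,L4; from [0,0,0]:
+L1 (α=1/2) → [37/2, 31/2, 19/2]
+L2 (α=2/7) → [989/14, 675/14, 57/2]
+L3 (α=3/4) → [8717/56, 4497/56, 1179/8]
+L4 (α=3/4) → [25853/224, 41121/224, 1947/32]
= [115, 184, 61]


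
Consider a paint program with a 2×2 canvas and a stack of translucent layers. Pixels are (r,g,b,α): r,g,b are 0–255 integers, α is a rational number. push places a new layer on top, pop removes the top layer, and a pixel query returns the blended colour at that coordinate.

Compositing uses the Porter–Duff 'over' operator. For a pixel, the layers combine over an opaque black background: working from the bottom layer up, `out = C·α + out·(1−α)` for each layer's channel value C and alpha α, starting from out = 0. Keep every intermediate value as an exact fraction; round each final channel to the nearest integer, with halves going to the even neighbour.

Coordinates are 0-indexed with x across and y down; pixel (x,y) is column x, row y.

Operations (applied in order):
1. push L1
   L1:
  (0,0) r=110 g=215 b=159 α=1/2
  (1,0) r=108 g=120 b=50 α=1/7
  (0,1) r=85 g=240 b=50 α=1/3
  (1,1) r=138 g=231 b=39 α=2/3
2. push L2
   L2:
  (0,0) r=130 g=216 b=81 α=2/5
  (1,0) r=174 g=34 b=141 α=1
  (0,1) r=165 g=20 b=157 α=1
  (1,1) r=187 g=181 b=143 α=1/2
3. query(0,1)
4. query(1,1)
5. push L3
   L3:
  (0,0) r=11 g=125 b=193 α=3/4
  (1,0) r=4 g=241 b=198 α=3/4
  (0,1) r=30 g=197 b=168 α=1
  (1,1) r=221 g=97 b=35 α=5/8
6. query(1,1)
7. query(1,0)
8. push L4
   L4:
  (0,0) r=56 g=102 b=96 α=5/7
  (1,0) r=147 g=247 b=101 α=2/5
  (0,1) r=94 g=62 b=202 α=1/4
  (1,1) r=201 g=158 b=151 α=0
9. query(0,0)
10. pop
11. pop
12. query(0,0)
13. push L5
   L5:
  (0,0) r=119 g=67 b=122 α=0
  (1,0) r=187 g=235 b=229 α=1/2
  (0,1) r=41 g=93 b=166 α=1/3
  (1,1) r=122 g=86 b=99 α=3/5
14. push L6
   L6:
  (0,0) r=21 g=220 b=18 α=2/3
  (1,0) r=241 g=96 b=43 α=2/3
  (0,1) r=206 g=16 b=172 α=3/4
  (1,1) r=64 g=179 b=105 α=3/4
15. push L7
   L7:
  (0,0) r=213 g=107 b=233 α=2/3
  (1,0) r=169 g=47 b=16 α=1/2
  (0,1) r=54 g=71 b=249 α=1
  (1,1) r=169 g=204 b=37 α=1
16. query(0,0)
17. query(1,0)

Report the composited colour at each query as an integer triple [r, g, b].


query (0,1) [L1,L2] — begin 0,0,0
+L1 (α=1/3) → [85/3, 80, 50/3]
+L2 (α=1) → [165, 20, 157]
= [165, 20, 157]

(1,1) stack=L1,L2; from [0,0,0]:
L1 α=2/3: [92, 154, 26]
L2 α=1/2: [279/2, 335/2, 169/2]
→ [140, 168, 84]

at x=1,y=1 over L1,L2,L3:
L1 α=2/3: [92, 154, 26]
L2 α=1/2: [279/2, 335/2, 169/2]
L3 α=5/8: [3047/16, 1975/16, 857/16]
→ [190, 123, 54]

query (1,0) [L1,L2,L3] — begin 0,0,0
L1 α=1/7: [108/7, 120/7, 50/7]
L2 α=1: [174, 34, 141]
L3 α=3/4: [93/2, 757/4, 735/4]
= [46, 189, 184]

(0,0) stack=L1,L2,L3,L4; from [0,0,0]:
+L1 (α=1/2) → [55, 215/2, 159/2]
+L2 (α=2/5) → [85, 1509/10, 801/10]
+L3 (α=3/4) → [59/2, 5259/40, 6591/40]
+L4 (α=5/7) → [339/7, 15459/140, 2313/20]
→ [48, 110, 116]

(0,0) stack=L1,L2; from [0,0,0]:
L1 α=1/2: [55, 215/2, 159/2]
L2 α=2/5: [85, 1509/10, 801/10]
→ [85, 151, 80]

(0,0) stack=L1,L2,L5,L6,L7; from [0,0,0]:
after L1 α=1/2: [55, 215/2, 159/2]
after L2 α=2/5: [85, 1509/10, 801/10]
after L5 α=0: [85, 1509/10, 801/10]
after L6 α=2/3: [127/3, 5909/30, 387/10]
after L7 α=2/3: [1405/9, 12329/90, 5047/30]
= [156, 137, 168]

at x=1,y=0 over L1,L2,L5,L6,L7:
L1 α=1/7: [108/7, 120/7, 50/7]
L2 α=1: [174, 34, 141]
L5 α=1/2: [361/2, 269/2, 185]
L6 α=2/3: [1325/6, 653/6, 271/3]
L7 α=1/2: [2339/12, 935/12, 319/6]
= [195, 78, 53]


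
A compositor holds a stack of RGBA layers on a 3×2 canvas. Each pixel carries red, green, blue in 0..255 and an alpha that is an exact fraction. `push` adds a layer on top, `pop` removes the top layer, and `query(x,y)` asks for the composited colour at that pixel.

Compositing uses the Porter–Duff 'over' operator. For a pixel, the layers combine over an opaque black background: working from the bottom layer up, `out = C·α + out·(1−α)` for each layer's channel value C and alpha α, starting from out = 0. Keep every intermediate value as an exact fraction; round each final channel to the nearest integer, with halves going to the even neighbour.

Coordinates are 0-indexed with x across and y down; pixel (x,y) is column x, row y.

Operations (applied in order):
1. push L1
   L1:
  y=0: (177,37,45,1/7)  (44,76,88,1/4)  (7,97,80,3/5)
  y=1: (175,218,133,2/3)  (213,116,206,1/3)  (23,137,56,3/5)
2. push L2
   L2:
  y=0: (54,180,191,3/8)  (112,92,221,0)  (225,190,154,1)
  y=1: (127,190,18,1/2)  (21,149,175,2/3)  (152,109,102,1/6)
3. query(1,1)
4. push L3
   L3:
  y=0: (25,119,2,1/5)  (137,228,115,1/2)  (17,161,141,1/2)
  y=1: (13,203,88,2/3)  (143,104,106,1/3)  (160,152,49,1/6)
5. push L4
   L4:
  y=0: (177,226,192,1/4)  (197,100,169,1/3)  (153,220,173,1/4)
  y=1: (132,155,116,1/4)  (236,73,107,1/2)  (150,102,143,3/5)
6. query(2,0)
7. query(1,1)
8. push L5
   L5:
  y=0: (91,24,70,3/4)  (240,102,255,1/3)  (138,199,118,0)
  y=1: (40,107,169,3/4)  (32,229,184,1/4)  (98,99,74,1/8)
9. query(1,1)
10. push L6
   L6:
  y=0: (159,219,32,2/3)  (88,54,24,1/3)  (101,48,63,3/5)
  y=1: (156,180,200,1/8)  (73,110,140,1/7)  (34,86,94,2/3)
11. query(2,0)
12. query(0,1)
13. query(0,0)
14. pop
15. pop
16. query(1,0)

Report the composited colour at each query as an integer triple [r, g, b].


query (1,1) [L1,L2] — begin 0,0,0
L1 α=1/3: [71, 116/3, 206/3]
L2 α=2/3: [113/3, 1010/9, 1256/9]
→ [38, 112, 140]

query (2,0) [L1,L2,L3,L4] — begin 0,0,0
after L1 α=3/5: [21/5, 291/5, 48]
after L2 α=1: [225, 190, 154]
after L3 α=1/2: [121, 351/2, 295/2]
after L4 α=1/4: [129, 1493/8, 1231/8]
→ [129, 187, 154]

query (1,1) [L1,L2,L3,L4] — begin 0,0,0
+L1 (α=1/3) → [71, 116/3, 206/3]
+L2 (α=2/3) → [113/3, 1010/9, 1256/9]
+L3 (α=1/3) → [655/9, 2956/27, 3466/27]
+L4 (α=1/2) → [2779/18, 4927/54, 6355/54]
= [154, 91, 118]

(1,1) stack=L1,L2,L3,L4,L5; from [0,0,0]:
after L1 α=1/3: [71, 116/3, 206/3]
after L2 α=2/3: [113/3, 1010/9, 1256/9]
after L3 α=1/3: [655/9, 2956/27, 3466/27]
after L4 α=1/2: [2779/18, 4927/54, 6355/54]
after L5 α=1/4: [2971/24, 9049/72, 9667/72]
= [124, 126, 134]

query (2,0) [L1,L2,L3,L4,L5,L6] — begin 0,0,0
L1 α=3/5: [21/5, 291/5, 48]
L2 α=1: [225, 190, 154]
L3 α=1/2: [121, 351/2, 295/2]
L4 α=1/4: [129, 1493/8, 1231/8]
L5 α=0: [129, 1493/8, 1231/8]
L6 α=3/5: [561/5, 2069/20, 1987/20]
= [112, 103, 99]

at x=0,y=1 over L1,L2,L3,L4,L5,L6:
after L1 α=2/3: [350/3, 436/3, 266/3]
after L2 α=1/2: [731/6, 503/3, 160/3]
after L3 α=2/3: [887/18, 1721/9, 688/9]
after L4 α=1/4: [1679/24, 1093/6, 259/3]
after L5 α=3/4: [4559/96, 3019/24, 445/3]
after L6 α=1/8: [46889/768, 25453/192, 3715/24]
= [61, 133, 155]

query (0,0) [L1,L2,L3,L4,L5,L6] — begin 0,0,0
+L1 (α=1/7) → [177/7, 37/7, 45/7]
+L2 (α=3/8) → [2019/56, 3965/56, 1059/14]
+L3 (α=1/5) → [2369/70, 5631/70, 2132/35]
+L4 (α=1/4) → [19497/280, 32713/280, 3279/35]
+L5 (α=3/4) → [95937/1120, 52873/1120, 10629/140]
+L6 (α=2/3) → [150699/1120, 543433/3360, 19589/420]
→ [135, 162, 47]

at x=1,y=0 over L1,L2,L3,L4:
after L1 α=1/4: [11, 19, 22]
after L2 α=0: [11, 19, 22]
after L3 α=1/2: [74, 247/2, 137/2]
after L4 α=1/3: [115, 347/3, 102]
rounded: [115, 116, 102]


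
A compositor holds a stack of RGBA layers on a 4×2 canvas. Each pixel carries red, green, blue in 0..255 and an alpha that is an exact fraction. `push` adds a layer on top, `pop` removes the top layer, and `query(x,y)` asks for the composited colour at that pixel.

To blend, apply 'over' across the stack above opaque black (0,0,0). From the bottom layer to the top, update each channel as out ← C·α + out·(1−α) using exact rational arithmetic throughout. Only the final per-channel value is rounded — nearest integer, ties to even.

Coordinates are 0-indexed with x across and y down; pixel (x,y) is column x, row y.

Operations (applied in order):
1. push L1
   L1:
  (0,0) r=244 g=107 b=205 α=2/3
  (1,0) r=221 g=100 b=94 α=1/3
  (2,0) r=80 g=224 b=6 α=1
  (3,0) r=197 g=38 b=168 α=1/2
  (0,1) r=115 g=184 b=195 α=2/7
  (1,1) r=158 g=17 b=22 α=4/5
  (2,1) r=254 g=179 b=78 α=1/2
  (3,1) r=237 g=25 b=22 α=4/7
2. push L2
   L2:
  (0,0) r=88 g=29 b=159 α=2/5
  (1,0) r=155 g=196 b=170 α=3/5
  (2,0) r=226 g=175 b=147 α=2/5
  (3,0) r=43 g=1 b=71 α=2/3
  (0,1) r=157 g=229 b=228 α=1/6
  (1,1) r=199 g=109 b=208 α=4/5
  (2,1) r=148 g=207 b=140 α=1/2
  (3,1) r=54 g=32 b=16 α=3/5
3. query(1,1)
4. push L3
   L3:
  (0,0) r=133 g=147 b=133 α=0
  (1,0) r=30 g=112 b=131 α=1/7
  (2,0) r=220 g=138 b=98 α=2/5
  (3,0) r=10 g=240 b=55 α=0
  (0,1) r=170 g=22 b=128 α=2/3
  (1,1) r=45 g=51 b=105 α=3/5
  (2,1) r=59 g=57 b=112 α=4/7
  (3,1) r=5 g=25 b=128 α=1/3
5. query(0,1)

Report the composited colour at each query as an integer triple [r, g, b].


(1,1) stack=L1,L2; from [0,0,0]:
after L1 α=4/5: [632/5, 68/5, 88/5]
after L2 α=4/5: [4612/25, 2248/25, 4248/25]
rounded: [184, 90, 170]

query (0,1) [L1,L2,L3] — begin 0,0,0
+L1 (α=2/7) → [230/7, 368/7, 390/7]
+L2 (α=1/6) → [2249/42, 3443/42, 591/7]
+L3 (α=2/3) → [16529/126, 5291/126, 2383/21]
= [131, 42, 113]


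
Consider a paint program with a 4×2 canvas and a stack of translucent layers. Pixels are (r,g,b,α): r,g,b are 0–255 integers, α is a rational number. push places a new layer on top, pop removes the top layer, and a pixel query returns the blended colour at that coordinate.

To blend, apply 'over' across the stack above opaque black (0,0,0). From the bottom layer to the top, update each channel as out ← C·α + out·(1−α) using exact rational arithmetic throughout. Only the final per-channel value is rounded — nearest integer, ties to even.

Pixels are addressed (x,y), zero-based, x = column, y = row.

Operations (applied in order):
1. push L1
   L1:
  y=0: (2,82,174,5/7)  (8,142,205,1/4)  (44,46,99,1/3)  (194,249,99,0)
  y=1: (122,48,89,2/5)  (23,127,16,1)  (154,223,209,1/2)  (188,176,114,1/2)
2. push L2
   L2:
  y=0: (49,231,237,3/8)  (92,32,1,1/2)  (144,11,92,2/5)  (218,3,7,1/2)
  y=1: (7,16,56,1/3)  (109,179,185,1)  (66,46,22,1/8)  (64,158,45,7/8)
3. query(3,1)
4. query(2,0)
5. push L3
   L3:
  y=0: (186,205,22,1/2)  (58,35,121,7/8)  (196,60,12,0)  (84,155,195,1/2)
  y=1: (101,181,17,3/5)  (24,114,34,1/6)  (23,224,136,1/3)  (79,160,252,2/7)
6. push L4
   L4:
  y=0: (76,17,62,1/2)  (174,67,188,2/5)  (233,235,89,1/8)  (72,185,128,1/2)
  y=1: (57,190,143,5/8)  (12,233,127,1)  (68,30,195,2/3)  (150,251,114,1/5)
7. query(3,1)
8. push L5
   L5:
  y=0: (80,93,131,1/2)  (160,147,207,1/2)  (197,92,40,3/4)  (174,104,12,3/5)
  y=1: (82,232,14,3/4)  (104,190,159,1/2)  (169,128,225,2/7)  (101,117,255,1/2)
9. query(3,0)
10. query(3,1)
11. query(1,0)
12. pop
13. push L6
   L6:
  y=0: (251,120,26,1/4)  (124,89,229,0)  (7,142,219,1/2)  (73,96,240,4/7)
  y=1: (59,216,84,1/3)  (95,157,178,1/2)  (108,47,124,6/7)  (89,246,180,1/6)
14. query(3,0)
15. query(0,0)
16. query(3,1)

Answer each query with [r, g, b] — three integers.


(3,1) stack=L1,L2; from [0,0,0]:
after L1 α=1/2: [94, 88, 57]
after L2 α=7/8: [271/4, 597/4, 93/2]
= [68, 149, 46]

(2,0) stack=L1,L2; from [0,0,0]:
L1 α=1/3: [44/3, 46/3, 33]
L2 α=2/5: [332/5, 68/5, 283/5]
rounded: [66, 14, 57]

at x=3,y=1 over L1,L2,L3,L4:
L1 α=1/2: [94, 88, 57]
L2 α=7/8: [271/4, 597/4, 93/2]
L3 α=2/7: [1987/28, 4265/28, 1473/14]
L4 α=1/5: [3037/35, 6022/35, 3744/35]
→ [87, 172, 107]

query (3,0) [L1,L2,L3,L4,L5] — begin 0,0,0
+L1 (α=0) → [0, 0, 0]
+L2 (α=1/2) → [109, 3/2, 7/2]
+L3 (α=1/2) → [193/2, 313/4, 397/4]
+L4 (α=1/2) → [337/4, 1053/8, 909/8]
+L5 (α=3/5) → [1381/10, 2301/20, 1053/20]
rounded: [138, 115, 53]

at x=3,y=1 over L1,L2,L3,L4,L5:
+L1 (α=1/2) → [94, 88, 57]
+L2 (α=7/8) → [271/4, 597/4, 93/2]
+L3 (α=2/7) → [1987/28, 4265/28, 1473/14]
+L4 (α=1/5) → [3037/35, 6022/35, 3744/35]
+L5 (α=1/2) → [3286/35, 10117/70, 12669/70]
→ [94, 145, 181]

at x=1,y=0 over L1,L2,L3,L4,L5:
L1 α=1/4: [2, 71/2, 205/4]
L2 α=1/2: [47, 135/4, 209/8]
L3 α=7/8: [453/8, 1115/32, 6985/64]
L4 α=2/5: [4143/40, 7633/160, 45019/320]
L5 α=1/2: [10543/80, 31153/320, 111259/640]
→ [132, 97, 174]

at x=3,y=0 over L1,L2,L3,L4,L6:
+L1 (α=0) → [0, 0, 0]
+L2 (α=1/2) → [109, 3/2, 7/2]
+L3 (α=1/2) → [193/2, 313/4, 397/4]
+L4 (α=1/2) → [337/4, 1053/8, 909/8]
+L6 (α=4/7) → [2179/28, 6231/56, 10407/56]
= [78, 111, 186]

at x=0,y=0 over L1,L2,L3,L4,L6:
after L1 α=5/7: [10/7, 410/7, 870/7]
after L2 α=3/8: [1079/56, 6901/56, 9327/56]
after L3 α=1/2: [11495/112, 18381/112, 10559/112]
after L4 α=1/2: [20007/224, 20285/224, 17503/224]
after L6 α=1/4: [116245/896, 87735/896, 58333/896]
= [130, 98, 65]

at x=3,y=1 over L1,L2,L3,L4,L6:
+L1 (α=1/2) → [94, 88, 57]
+L2 (α=7/8) → [271/4, 597/4, 93/2]
+L3 (α=2/7) → [1987/28, 4265/28, 1473/14]
+L4 (α=1/5) → [3037/35, 6022/35, 3744/35]
+L6 (α=1/6) → [610/7, 3872/21, 834/7]
rounded: [87, 184, 119]


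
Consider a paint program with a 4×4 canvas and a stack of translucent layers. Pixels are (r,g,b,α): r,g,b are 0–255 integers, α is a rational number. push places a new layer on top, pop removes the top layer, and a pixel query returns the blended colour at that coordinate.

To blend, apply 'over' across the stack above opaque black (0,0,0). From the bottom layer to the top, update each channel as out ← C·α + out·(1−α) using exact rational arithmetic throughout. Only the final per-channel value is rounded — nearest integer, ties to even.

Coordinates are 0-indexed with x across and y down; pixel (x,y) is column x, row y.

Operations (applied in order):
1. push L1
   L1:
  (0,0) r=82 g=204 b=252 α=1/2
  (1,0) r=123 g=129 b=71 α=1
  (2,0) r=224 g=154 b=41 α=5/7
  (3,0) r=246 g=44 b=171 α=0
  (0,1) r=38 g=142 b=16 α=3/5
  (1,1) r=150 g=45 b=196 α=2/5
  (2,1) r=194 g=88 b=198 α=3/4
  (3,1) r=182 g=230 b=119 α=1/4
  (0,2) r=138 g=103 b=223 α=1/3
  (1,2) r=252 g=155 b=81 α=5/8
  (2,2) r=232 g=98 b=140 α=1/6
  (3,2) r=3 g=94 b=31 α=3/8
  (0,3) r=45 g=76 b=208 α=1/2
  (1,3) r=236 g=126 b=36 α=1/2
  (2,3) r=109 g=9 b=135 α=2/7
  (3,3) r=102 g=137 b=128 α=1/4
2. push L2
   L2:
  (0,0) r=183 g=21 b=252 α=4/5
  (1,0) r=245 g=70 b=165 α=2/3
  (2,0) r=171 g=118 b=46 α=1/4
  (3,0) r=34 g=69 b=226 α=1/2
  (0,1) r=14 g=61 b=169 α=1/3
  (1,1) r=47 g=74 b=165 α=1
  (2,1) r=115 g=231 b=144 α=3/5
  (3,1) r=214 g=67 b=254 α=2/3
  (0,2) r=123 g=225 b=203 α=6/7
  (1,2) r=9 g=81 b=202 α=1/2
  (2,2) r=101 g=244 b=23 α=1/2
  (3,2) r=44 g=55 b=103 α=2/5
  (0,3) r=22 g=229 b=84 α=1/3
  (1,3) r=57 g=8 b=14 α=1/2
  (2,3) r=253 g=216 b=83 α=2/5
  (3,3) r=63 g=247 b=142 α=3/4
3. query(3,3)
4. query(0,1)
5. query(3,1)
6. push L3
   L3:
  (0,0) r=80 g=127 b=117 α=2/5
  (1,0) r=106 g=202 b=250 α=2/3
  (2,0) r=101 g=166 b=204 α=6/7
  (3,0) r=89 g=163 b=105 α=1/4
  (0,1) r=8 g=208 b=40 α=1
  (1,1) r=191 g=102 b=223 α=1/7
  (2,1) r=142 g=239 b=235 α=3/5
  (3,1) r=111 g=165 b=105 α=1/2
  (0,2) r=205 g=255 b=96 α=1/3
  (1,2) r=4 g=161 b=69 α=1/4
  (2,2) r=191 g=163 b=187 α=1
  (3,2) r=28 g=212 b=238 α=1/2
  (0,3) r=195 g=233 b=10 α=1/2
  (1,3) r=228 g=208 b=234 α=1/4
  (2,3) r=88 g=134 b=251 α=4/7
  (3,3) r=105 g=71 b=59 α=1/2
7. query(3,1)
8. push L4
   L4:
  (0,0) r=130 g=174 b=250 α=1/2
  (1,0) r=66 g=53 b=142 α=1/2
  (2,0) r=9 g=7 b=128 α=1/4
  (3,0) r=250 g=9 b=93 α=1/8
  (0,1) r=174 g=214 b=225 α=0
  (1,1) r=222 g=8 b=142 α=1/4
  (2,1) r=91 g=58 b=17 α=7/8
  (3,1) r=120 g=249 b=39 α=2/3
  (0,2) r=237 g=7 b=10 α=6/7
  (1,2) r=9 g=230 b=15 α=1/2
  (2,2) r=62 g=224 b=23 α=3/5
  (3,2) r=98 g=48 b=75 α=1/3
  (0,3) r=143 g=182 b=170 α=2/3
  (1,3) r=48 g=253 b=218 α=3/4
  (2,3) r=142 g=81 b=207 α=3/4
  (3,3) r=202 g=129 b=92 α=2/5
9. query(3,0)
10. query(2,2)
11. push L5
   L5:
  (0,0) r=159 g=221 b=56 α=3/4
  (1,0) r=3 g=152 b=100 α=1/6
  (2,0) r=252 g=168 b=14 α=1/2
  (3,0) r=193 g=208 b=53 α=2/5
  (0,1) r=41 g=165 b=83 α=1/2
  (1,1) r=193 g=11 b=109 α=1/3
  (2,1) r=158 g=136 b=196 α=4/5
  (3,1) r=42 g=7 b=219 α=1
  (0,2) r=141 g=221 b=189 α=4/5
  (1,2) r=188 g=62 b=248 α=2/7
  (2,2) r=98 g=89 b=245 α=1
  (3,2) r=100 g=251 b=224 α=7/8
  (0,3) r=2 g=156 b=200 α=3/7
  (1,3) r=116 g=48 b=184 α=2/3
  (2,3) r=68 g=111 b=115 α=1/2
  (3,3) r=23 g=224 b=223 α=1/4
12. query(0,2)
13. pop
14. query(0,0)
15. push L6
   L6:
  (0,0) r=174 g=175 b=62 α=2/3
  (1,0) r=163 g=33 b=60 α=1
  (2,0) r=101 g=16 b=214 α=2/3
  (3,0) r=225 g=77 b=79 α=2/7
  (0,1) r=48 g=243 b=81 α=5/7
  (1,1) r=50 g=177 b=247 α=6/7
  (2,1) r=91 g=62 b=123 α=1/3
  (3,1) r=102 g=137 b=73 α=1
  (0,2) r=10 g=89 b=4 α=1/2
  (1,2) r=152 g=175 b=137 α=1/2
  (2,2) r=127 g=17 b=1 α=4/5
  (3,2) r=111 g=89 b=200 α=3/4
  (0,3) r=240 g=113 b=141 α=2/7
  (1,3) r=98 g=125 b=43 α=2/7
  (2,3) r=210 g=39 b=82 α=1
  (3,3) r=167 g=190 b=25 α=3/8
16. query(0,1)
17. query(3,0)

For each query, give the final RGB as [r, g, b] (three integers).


query (3,3) [L1,L2] — begin 0,0,0
after L1 α=1/4: [51/2, 137/4, 32]
after L2 α=3/4: [429/8, 3101/16, 229/2]
rounded: [54, 194, 114]

query (0,1) [L1,L2] — begin 0,0,0
after L1 α=3/5: [114/5, 426/5, 48/5]
after L2 α=1/3: [298/15, 1157/15, 941/15]
rounded: [20, 77, 63]

(3,1) stack=L1,L2; from [0,0,0]:
L1 α=1/4: [91/2, 115/2, 119/4]
L2 α=2/3: [947/6, 383/6, 717/4]
= [158, 64, 179]

query (3,1) [L1,L2,L3] — begin 0,0,0
L1 α=1/4: [91/2, 115/2, 119/4]
L2 α=2/3: [947/6, 383/6, 717/4]
L3 α=1/2: [1613/12, 1373/12, 1137/8]
= [134, 114, 142]

(3,0) stack=L1,L2,L3,L4; from [0,0,0]:
+L1 (α=0) → [0, 0, 0]
+L2 (α=1/2) → [17, 69/2, 113]
+L3 (α=1/4) → [35, 533/8, 111]
+L4 (α=1/8) → [495/8, 3803/64, 435/4]
= [62, 59, 109]

at x=2,y=2 over L1,L2,L3,L4:
after L1 α=1/6: [116/3, 49/3, 70/3]
after L2 α=1/2: [419/6, 781/6, 139/6]
after L3 α=1: [191, 163, 187]
after L4 α=3/5: [568/5, 998/5, 443/5]
rounded: [114, 200, 89]

(0,2) stack=L1,L2,L3,L4,L5; from [0,0,0]:
after L1 α=1/3: [46, 103/3, 223/3]
after L2 α=6/7: [112, 4153/21, 3877/21]
after L3 α=1/3: [143, 13661/63, 9770/63]
after L4 α=6/7: [1565/7, 16307/441, 13550/441]
after L5 α=4/5: [5513/35, 406151/2205, 346946/2205]
rounded: [158, 184, 157]

(0,0) stack=L1,L2,L3,L4; from [0,0,0]:
after L1 α=1/2: [41, 102, 126]
after L2 α=4/5: [773/5, 186/5, 1134/5]
after L3 α=2/5: [3119/25, 1828/25, 4572/25]
after L4 α=1/2: [6369/50, 3089/25, 5411/25]
= [127, 124, 216]

(0,1) stack=L1,L2,L3,L4,L6; from [0,0,0]:
after L1 α=3/5: [114/5, 426/5, 48/5]
after L2 α=1/3: [298/15, 1157/15, 941/15]
after L3 α=1: [8, 208, 40]
after L4 α=0: [8, 208, 40]
after L6 α=5/7: [256/7, 233, 485/7]
rounded: [37, 233, 69]

query (3,0) [L1,L2,L3,L4,L6] — begin 0,0,0
+L1 (α=0) → [0, 0, 0]
+L2 (α=1/2) → [17, 69/2, 113]
+L3 (α=1/4) → [35, 533/8, 111]
+L4 (α=1/8) → [495/8, 3803/64, 435/4]
+L6 (α=2/7) → [6075/56, 28871/448, 401/4]
rounded: [108, 64, 100]


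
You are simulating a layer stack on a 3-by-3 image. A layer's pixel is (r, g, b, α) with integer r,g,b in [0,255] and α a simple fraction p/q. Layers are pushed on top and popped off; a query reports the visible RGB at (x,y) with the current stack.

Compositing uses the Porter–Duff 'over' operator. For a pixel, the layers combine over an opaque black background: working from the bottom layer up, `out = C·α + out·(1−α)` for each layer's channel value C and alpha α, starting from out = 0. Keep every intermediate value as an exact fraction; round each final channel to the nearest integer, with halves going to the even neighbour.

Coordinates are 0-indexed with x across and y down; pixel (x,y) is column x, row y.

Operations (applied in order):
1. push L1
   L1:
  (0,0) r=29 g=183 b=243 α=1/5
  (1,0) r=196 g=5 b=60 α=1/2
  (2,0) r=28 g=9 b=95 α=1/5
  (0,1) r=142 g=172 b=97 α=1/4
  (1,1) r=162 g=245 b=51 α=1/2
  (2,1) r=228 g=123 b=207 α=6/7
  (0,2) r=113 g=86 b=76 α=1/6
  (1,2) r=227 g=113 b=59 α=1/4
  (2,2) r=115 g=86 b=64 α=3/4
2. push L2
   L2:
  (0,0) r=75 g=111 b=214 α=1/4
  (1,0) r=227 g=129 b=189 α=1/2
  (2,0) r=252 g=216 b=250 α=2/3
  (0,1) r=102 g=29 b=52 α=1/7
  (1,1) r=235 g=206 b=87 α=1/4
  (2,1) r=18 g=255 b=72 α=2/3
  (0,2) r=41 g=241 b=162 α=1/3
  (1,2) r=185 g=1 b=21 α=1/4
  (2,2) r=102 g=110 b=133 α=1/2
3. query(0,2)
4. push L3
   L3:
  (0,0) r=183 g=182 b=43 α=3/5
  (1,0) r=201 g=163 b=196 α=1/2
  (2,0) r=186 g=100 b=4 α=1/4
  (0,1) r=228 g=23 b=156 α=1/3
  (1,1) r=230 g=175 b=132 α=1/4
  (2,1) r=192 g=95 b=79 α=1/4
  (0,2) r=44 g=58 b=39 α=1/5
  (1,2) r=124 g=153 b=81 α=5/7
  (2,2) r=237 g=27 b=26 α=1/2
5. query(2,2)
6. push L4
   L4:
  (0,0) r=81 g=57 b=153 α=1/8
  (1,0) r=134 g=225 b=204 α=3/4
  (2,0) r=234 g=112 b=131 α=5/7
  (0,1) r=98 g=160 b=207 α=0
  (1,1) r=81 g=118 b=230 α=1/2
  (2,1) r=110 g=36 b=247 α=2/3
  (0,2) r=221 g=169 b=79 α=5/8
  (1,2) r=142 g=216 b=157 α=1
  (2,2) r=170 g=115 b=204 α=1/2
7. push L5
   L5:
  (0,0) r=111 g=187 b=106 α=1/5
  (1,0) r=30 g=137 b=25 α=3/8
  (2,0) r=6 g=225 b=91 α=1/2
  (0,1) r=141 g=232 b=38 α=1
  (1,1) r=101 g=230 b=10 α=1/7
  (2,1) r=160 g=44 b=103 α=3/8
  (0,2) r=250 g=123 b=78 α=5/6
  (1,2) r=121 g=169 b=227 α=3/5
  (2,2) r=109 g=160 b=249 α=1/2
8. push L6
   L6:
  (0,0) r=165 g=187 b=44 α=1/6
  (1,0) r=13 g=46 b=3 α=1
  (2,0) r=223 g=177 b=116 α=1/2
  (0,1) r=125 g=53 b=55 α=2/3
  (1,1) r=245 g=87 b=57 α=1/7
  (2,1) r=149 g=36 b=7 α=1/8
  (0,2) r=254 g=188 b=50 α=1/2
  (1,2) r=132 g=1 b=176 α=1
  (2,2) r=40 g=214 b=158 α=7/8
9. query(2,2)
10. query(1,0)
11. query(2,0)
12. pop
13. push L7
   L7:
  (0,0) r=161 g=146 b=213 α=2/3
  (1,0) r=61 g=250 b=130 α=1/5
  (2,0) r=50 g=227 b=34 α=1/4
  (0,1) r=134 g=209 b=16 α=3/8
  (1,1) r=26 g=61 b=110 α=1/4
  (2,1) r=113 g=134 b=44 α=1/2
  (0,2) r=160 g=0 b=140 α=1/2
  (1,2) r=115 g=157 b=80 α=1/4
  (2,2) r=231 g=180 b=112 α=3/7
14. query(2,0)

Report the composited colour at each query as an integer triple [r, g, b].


at x=0,y=2 over L1,L2:
after L1 α=1/6: [113/6, 43/3, 38/3]
after L2 α=1/3: [236/9, 809/9, 562/9]
→ [26, 90, 62]

(2,2) stack=L1,L2,L3; from [0,0,0]:
L1 α=3/4: [345/4, 129/2, 48]
L2 α=1/2: [753/8, 349/4, 181/2]
L3 α=1/2: [2649/16, 457/8, 233/4]
→ [166, 57, 58]

at x=2,y=2 over L1,L2,L3,L4,L5,L6:
after L1 α=3/4: [345/4, 129/2, 48]
after L2 α=1/2: [753/8, 349/4, 181/2]
after L3 α=1/2: [2649/16, 457/8, 233/4]
after L4 α=1/2: [5369/32, 1377/16, 1049/8]
after L5 α=1/2: [8857/64, 3937/32, 3041/16]
after L6 α=7/8: [26777/512, 51873/256, 20737/128]
= [52, 203, 162]

at x=1,y=0 over L1,L2,L3,L4,L5,L6:
+L1 (α=1/2) → [98, 5/2, 30]
+L2 (α=1/2) → [325/2, 263/4, 219/2]
+L3 (α=1/2) → [727/4, 915/8, 611/4]
+L4 (α=3/4) → [2335/16, 6315/32, 3059/16]
+L5 (α=3/8) → [13115/128, 44727/256, 16495/128]
+L6 (α=1) → [13, 46, 3]
rounded: [13, 46, 3]

query (2,0) [L1,L2,L3,L4,L5,L6] — begin 0,0,0
L1 α=1/5: [28/5, 9/5, 19]
L2 α=2/3: [2548/15, 723/5, 173]
L3 α=1/4: [1739/10, 2669/20, 523/4]
L4 α=5/7: [7589/35, 8269/70, 1833/14]
L5 α=1/2: [7799/70, 24019/140, 3107/28]
L6 α=1/2: [23409/140, 48799/280, 6355/56]
rounded: [167, 174, 113]

(2,0) stack=L1,L2,L3,L4,L5,L7; from [0,0,0]:
L1 α=1/5: [28/5, 9/5, 19]
L2 α=2/3: [2548/15, 723/5, 173]
L3 α=1/4: [1739/10, 2669/20, 523/4]
L4 α=5/7: [7589/35, 8269/70, 1833/14]
L5 α=1/2: [7799/70, 24019/140, 3107/28]
L7 α=1/4: [26897/280, 103837/560, 10273/112]
rounded: [96, 185, 92]
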